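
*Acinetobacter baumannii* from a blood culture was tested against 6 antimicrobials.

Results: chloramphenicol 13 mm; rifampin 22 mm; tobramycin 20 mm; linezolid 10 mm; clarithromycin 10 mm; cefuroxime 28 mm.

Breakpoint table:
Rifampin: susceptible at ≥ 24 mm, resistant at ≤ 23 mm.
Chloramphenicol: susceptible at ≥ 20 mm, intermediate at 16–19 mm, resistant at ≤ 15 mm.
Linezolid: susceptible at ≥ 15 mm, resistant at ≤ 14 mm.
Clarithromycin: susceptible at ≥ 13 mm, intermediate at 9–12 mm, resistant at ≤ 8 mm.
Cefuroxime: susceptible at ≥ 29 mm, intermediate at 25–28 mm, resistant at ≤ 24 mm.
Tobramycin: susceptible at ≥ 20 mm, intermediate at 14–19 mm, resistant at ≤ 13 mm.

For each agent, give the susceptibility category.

R, R, S, R, I, I

Chloramphenicol (13 mm) ≤ 15 mm — resistant
Rifampin: 22 mm is ≤ 23 mm ⇒ resistant
Tobramycin (20 mm) ≥ 20 mm → S
Linezolid 10 mm: ≤ 14 mm ⇒ Resistant
Clarithromycin (10 mm) in 9–12 mm — intermediate
Cefuroxime: 28 mm is in 25–28 mm ⇒ I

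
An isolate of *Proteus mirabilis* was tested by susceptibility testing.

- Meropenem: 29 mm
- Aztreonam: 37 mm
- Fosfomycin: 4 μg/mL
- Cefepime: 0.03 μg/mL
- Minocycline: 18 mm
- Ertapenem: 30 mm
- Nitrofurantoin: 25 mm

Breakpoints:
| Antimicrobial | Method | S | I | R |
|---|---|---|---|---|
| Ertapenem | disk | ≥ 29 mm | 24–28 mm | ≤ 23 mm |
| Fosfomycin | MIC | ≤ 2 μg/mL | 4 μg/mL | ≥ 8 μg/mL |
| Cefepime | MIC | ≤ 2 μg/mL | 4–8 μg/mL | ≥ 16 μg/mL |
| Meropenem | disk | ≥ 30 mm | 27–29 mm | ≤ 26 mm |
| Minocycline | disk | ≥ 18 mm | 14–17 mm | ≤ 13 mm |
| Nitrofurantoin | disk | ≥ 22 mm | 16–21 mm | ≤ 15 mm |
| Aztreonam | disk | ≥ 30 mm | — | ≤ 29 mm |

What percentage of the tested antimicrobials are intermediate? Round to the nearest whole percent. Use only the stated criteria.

Meropenem (29 mm) in 27–29 mm ⇒ Intermediate
Aztreonam: 37 mm is ≥ 30 mm → S
Fosfomycin (4 μg/mL) = 4 μg/mL → intermediate
Cefepime: 0.03 μg/mL is ≤ 2 μg/mL — Susceptible
Minocycline 18 mm: ≥ 18 mm — Susceptible
Ertapenem: 30 mm is ≥ 29 mm ⇒ Susceptible
Nitrofurantoin: 25 mm is ≥ 22 mm → S
Intermediate: 2/7

29%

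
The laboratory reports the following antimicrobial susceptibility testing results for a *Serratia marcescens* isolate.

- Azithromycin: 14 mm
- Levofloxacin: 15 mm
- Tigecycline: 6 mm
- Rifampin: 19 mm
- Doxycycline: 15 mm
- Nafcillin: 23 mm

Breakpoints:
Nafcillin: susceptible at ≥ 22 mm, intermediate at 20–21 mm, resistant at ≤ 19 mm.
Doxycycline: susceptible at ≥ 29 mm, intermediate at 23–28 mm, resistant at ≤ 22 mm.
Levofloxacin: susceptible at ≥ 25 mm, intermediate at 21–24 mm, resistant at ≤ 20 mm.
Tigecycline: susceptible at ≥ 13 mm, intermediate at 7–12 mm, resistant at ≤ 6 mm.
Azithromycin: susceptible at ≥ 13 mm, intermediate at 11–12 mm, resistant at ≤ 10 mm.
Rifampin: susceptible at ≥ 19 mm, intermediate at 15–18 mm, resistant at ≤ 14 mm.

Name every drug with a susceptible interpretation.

azithromycin, rifampin, nafcillin

Azithromycin: 14 mm is ≥ 13 mm — susceptible
Levofloxacin 15 mm: ≤ 20 mm — R
Tigecycline (6 mm) ≤ 6 mm — Resistant
Rifampin (19 mm) ≥ 19 mm ⇒ Susceptible
Doxycycline 15 mm: ≤ 22 mm ⇒ resistant
Nafcillin 23 mm: ≥ 22 mm ⇒ susceptible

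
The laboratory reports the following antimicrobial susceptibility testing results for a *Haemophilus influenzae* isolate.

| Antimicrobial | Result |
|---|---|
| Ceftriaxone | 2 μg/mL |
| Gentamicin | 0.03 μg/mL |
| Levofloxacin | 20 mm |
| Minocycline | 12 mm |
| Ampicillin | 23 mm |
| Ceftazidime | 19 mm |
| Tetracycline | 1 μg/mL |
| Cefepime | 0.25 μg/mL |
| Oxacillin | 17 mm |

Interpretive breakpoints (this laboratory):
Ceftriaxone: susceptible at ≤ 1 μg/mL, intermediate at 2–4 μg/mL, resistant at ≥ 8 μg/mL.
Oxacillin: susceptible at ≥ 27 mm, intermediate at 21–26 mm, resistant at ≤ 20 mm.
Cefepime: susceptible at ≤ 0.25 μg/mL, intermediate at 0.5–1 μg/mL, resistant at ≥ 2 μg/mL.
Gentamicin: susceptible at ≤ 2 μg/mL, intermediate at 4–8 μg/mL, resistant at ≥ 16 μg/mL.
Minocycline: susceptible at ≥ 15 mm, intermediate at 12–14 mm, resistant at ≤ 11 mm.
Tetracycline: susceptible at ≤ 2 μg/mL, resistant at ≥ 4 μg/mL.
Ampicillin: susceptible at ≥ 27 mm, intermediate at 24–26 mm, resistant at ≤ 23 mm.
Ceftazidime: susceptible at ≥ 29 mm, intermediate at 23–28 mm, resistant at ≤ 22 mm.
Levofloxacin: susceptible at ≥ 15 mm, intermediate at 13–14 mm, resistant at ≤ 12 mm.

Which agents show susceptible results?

gentamicin, levofloxacin, tetracycline, cefepime

Ceftriaxone: 2 μg/mL is in 2–4 μg/mL → I
Gentamicin: 0.03 μg/mL is ≤ 2 μg/mL → susceptible
Levofloxacin: 20 mm is ≥ 15 mm — S
Minocycline 12 mm: in 12–14 mm — Intermediate
Ampicillin: 23 mm is ≤ 23 mm — Resistant
Ceftazidime: 19 mm is ≤ 22 mm — R
Tetracycline: 1 μg/mL is ≤ 2 μg/mL ⇒ S
Cefepime: 0.25 μg/mL is ≤ 0.25 μg/mL → Susceptible
Oxacillin: 17 mm is ≤ 20 mm → resistant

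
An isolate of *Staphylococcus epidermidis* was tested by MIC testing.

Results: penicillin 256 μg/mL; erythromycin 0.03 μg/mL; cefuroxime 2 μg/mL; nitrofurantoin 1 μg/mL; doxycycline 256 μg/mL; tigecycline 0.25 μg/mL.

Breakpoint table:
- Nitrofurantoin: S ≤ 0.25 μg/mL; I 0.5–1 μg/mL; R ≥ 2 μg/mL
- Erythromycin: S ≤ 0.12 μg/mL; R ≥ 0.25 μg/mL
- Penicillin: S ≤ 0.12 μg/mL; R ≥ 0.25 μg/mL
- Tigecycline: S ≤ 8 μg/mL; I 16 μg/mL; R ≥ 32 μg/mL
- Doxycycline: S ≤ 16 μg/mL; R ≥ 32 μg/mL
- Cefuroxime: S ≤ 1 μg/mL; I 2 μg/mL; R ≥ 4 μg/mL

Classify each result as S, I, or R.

R, S, I, I, R, S

Penicillin: 256 μg/mL is ≥ 0.25 μg/mL ⇒ R
Erythromycin 0.03 μg/mL: ≤ 0.12 μg/mL — Susceptible
Cefuroxime (2 μg/mL) = 2 μg/mL ⇒ intermediate
Nitrofurantoin: 1 μg/mL is in 0.5–1 μg/mL — intermediate
Doxycycline 256 μg/mL: ≥ 32 μg/mL → R
Tigecycline: 0.25 μg/mL is ≤ 8 μg/mL ⇒ Susceptible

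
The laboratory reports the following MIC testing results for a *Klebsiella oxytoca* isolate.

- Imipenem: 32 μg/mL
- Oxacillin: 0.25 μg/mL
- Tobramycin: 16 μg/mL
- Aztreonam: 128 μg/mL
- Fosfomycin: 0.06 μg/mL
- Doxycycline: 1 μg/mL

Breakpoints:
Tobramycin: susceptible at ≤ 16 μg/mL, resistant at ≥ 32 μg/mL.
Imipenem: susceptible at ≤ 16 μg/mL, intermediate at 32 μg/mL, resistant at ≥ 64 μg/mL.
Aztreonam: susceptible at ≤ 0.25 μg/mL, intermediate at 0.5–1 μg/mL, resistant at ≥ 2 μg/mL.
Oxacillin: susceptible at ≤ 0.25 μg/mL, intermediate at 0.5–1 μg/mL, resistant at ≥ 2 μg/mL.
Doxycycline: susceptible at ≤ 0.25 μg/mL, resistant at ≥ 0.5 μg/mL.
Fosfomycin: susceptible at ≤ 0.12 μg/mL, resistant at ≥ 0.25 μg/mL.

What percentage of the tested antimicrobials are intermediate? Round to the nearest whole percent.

Imipenem: 32 μg/mL is = 32 μg/mL → I
Oxacillin (0.25 μg/mL) ≤ 0.25 μg/mL → Susceptible
Tobramycin: 16 μg/mL is ≤ 16 μg/mL ⇒ Susceptible
Aztreonam 128 μg/mL: ≥ 2 μg/mL ⇒ resistant
Fosfomycin (0.06 μg/mL) ≤ 0.12 μg/mL ⇒ Susceptible
Doxycycline: 1 μg/mL is ≥ 0.5 μg/mL → Resistant
Intermediate: 1/6

17%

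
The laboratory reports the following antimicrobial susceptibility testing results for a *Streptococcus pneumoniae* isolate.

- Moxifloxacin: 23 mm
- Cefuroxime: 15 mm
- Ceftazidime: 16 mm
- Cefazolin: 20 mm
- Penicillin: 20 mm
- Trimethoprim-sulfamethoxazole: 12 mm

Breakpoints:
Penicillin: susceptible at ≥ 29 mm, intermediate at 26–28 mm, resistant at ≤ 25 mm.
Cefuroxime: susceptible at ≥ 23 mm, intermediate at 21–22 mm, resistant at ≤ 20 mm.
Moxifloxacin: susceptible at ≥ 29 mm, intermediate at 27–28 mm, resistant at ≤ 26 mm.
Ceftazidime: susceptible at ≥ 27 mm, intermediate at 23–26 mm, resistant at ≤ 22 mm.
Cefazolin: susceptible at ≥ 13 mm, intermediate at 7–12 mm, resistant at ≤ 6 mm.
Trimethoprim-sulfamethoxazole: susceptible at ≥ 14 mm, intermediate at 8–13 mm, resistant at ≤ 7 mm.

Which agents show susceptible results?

Moxifloxacin 23 mm: ≤ 26 mm → Resistant
Cefuroxime (15 mm) ≤ 20 mm → R
Ceftazidime (16 mm) ≤ 22 mm ⇒ Resistant
Cefazolin 20 mm: ≥ 13 mm → S
Penicillin (20 mm) ≤ 25 mm — R
Trimethoprim-sulfamethoxazole: 12 mm is in 8–13 mm — I

cefazolin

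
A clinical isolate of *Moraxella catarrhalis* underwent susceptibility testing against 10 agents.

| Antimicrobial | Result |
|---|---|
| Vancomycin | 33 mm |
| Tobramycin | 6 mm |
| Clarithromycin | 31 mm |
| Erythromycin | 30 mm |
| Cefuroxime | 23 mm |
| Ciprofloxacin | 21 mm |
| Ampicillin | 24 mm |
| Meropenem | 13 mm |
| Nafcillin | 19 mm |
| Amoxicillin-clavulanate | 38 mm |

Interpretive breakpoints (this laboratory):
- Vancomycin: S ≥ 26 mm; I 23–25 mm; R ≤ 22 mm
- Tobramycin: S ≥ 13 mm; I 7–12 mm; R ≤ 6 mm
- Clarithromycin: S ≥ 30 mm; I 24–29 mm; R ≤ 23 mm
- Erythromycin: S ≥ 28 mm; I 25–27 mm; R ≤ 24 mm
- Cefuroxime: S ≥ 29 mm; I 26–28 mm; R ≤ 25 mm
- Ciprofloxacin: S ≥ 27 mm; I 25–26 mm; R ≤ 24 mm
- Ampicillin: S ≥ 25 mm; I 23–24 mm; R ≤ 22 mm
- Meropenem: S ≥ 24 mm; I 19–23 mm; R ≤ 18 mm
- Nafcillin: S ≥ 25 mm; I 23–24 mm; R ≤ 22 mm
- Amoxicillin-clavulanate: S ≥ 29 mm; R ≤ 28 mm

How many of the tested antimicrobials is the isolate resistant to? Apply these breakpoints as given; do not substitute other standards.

5

Vancomycin: 33 mm is ≥ 26 mm → Susceptible
Tobramycin: 6 mm is ≤ 6 mm ⇒ R
Clarithromycin (31 mm) ≥ 30 mm ⇒ Susceptible
Erythromycin 30 mm: ≥ 28 mm → Susceptible
Cefuroxime 23 mm: ≤ 25 mm → resistant
Ciprofloxacin: 21 mm is ≤ 24 mm ⇒ R
Ampicillin 24 mm: in 23–24 mm → Intermediate
Meropenem (13 mm) ≤ 18 mm → resistant
Nafcillin 19 mm: ≤ 22 mm → R
Amoxicillin-clavulanate 38 mm: ≥ 29 mm — S
Resistant: 5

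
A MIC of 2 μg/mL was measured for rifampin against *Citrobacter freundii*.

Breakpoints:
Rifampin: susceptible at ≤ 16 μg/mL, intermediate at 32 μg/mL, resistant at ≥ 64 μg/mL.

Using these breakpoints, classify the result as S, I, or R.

Rifampin 2 μg/mL: ≤ 16 μg/mL — Susceptible

Susceptible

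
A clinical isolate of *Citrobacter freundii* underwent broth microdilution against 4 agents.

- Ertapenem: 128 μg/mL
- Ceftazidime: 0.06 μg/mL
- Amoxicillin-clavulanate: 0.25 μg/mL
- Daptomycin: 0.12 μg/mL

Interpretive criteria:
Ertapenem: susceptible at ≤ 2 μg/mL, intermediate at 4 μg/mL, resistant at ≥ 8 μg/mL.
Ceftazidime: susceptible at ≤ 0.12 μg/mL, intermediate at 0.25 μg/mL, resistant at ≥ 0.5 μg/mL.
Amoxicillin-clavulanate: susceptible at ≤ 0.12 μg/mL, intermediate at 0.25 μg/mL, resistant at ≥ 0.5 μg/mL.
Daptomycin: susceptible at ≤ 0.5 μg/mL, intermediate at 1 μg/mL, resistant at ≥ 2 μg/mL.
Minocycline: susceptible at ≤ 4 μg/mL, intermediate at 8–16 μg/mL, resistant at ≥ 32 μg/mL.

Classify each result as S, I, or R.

Ertapenem (128 μg/mL) ≥ 8 μg/mL ⇒ Resistant
Ceftazidime (0.06 μg/mL) ≤ 0.12 μg/mL ⇒ susceptible
Amoxicillin-clavulanate 0.25 μg/mL: = 0.25 μg/mL ⇒ Intermediate
Daptomycin: 0.12 μg/mL is ≤ 0.5 μg/mL — susceptible

R, S, I, S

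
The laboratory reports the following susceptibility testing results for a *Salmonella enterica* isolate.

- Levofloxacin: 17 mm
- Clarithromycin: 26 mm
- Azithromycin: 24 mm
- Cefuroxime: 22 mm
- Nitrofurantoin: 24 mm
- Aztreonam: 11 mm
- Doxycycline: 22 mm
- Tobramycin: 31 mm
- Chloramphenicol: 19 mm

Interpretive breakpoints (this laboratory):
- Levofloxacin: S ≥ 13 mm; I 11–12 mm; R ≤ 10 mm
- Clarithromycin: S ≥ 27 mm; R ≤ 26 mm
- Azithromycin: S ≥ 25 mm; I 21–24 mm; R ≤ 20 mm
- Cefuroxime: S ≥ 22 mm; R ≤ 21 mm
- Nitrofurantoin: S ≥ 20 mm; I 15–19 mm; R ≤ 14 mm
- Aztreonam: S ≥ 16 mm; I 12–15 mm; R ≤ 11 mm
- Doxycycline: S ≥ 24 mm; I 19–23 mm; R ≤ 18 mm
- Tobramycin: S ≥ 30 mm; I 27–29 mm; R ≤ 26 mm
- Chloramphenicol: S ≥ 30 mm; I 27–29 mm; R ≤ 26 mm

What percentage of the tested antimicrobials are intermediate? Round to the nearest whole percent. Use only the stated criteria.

22%

Levofloxacin (17 mm) ≥ 13 mm ⇒ S
Clarithromycin: 26 mm is ≤ 26 mm — resistant
Azithromycin (24 mm) in 21–24 mm → I
Cefuroxime (22 mm) ≥ 22 mm → Susceptible
Nitrofurantoin: 24 mm is ≥ 20 mm → S
Aztreonam (11 mm) ≤ 11 mm ⇒ Resistant
Doxycycline (22 mm) in 19–23 mm — intermediate
Tobramycin 31 mm: ≥ 30 mm → susceptible
Chloramphenicol (19 mm) ≤ 26 mm ⇒ R
Intermediate: 2/9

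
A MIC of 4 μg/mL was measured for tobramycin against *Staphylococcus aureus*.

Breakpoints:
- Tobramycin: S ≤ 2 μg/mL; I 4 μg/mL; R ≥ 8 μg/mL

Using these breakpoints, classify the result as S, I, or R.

Tobramycin 4 μg/mL: = 4 μg/mL → intermediate

I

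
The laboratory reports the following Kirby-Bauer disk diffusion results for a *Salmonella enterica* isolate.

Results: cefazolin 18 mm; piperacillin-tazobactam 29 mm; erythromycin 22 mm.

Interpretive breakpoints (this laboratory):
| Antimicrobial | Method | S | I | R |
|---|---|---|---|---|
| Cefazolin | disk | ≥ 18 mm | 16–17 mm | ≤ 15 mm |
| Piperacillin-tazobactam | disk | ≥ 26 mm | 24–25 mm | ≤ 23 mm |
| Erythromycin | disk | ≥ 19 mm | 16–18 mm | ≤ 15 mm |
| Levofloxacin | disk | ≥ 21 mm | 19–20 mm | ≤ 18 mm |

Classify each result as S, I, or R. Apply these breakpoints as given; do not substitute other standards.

Cefazolin (18 mm) ≥ 18 mm → Susceptible
Piperacillin-tazobactam: 29 mm is ≥ 26 mm ⇒ S
Erythromycin 22 mm: ≥ 19 mm — S

S, S, S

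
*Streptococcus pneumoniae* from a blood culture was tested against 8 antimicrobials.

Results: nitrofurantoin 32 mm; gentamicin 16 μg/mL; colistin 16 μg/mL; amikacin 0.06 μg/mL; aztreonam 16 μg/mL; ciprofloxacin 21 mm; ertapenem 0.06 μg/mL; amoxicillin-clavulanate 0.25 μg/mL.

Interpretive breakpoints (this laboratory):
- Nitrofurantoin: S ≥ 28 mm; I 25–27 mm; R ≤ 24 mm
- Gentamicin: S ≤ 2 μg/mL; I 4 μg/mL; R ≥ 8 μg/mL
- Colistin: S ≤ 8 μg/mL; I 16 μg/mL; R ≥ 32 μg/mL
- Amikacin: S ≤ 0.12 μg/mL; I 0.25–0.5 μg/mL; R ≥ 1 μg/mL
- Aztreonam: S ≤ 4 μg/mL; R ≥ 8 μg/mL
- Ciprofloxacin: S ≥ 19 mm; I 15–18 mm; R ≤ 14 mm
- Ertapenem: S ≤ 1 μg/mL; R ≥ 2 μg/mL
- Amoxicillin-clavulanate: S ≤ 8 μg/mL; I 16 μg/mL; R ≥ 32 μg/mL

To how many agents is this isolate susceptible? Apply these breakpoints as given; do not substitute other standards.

Nitrofurantoin 32 mm: ≥ 28 mm → susceptible
Gentamicin: 16 μg/mL is ≥ 8 μg/mL ⇒ resistant
Colistin (16 μg/mL) = 16 μg/mL — I
Amikacin 0.06 μg/mL: ≤ 0.12 μg/mL ⇒ Susceptible
Aztreonam 16 μg/mL: ≥ 8 μg/mL → R
Ciprofloxacin (21 mm) ≥ 19 mm — Susceptible
Ertapenem: 0.06 μg/mL is ≤ 1 μg/mL ⇒ Susceptible
Amoxicillin-clavulanate (0.25 μg/mL) ≤ 8 μg/mL → Susceptible
Susceptible: 5

5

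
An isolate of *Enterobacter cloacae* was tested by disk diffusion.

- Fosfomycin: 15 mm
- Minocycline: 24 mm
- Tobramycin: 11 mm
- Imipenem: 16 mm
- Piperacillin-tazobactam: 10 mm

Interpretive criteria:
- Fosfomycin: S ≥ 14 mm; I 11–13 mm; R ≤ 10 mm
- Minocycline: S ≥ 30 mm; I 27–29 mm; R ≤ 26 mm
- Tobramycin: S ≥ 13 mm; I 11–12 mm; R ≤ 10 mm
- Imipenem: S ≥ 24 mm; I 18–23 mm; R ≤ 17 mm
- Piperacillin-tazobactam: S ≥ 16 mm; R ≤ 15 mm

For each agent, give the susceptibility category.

Fosfomycin 15 mm: ≥ 14 mm → S
Minocycline (24 mm) ≤ 26 mm ⇒ R
Tobramycin 11 mm: in 11–12 mm → intermediate
Imipenem 16 mm: ≤ 17 mm ⇒ resistant
Piperacillin-tazobactam: 10 mm is ≤ 15 mm — R

S, R, I, R, R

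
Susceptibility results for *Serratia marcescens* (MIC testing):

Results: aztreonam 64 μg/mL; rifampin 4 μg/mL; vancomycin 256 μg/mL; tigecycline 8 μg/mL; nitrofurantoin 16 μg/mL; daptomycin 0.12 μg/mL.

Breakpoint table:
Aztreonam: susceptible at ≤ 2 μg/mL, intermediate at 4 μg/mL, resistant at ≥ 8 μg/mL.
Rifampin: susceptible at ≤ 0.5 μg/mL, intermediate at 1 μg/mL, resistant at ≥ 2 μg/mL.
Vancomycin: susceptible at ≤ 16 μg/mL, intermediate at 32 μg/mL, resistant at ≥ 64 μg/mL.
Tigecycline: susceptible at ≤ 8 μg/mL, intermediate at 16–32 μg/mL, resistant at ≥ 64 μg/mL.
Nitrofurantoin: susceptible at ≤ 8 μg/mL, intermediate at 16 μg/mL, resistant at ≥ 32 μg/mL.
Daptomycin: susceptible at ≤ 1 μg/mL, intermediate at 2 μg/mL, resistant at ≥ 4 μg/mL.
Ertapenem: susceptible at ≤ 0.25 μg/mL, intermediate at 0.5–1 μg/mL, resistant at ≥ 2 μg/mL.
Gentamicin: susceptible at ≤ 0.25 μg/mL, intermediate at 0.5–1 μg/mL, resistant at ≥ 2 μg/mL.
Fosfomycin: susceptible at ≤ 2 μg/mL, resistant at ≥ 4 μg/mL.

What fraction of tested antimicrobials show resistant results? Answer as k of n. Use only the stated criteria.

3 of 6

Aztreonam: 64 μg/mL is ≥ 8 μg/mL → resistant
Rifampin: 4 μg/mL is ≥ 2 μg/mL ⇒ resistant
Vancomycin 256 μg/mL: ≥ 64 μg/mL ⇒ Resistant
Tigecycline (8 μg/mL) ≤ 8 μg/mL ⇒ Susceptible
Nitrofurantoin 16 μg/mL: = 16 μg/mL — Intermediate
Daptomycin 0.12 μg/mL: ≤ 1 μg/mL ⇒ S
Resistant: 3/6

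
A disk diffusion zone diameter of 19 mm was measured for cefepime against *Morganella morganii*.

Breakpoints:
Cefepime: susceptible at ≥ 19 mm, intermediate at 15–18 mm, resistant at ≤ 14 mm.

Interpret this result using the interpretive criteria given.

Cefepime 19 mm: ≥ 19 mm — Susceptible

S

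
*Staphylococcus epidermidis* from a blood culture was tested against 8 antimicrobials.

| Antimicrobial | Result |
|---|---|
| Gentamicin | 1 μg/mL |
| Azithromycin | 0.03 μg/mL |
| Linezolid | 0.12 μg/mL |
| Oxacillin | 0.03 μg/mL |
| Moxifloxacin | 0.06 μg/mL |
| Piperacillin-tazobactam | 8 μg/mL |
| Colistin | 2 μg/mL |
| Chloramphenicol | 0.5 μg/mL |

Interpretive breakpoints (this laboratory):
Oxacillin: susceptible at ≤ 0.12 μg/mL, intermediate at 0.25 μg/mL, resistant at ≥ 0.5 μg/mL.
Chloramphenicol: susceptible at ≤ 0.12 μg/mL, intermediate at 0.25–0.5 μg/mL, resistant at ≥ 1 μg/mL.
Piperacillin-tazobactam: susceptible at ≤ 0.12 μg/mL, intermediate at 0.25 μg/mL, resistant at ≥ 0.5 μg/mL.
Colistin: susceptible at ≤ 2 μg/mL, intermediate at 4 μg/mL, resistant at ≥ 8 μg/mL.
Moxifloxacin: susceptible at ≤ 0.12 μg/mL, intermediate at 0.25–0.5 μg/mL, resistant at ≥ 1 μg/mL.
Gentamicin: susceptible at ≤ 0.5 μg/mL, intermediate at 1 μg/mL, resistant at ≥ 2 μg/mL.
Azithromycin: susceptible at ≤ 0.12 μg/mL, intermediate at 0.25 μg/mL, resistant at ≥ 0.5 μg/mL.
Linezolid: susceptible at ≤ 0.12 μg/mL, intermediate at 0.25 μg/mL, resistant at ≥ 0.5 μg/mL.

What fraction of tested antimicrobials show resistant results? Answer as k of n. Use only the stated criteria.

1 of 8

Gentamicin 1 μg/mL: = 1 μg/mL ⇒ Intermediate
Azithromycin 0.03 μg/mL: ≤ 0.12 μg/mL — susceptible
Linezolid: 0.12 μg/mL is ≤ 0.12 μg/mL → Susceptible
Oxacillin (0.03 μg/mL) ≤ 0.12 μg/mL → susceptible
Moxifloxacin (0.06 μg/mL) ≤ 0.12 μg/mL ⇒ susceptible
Piperacillin-tazobactam (8 μg/mL) ≥ 0.5 μg/mL ⇒ R
Colistin: 2 μg/mL is ≤ 2 μg/mL — Susceptible
Chloramphenicol: 0.5 μg/mL is in 0.25–0.5 μg/mL — intermediate
Resistant: 1/8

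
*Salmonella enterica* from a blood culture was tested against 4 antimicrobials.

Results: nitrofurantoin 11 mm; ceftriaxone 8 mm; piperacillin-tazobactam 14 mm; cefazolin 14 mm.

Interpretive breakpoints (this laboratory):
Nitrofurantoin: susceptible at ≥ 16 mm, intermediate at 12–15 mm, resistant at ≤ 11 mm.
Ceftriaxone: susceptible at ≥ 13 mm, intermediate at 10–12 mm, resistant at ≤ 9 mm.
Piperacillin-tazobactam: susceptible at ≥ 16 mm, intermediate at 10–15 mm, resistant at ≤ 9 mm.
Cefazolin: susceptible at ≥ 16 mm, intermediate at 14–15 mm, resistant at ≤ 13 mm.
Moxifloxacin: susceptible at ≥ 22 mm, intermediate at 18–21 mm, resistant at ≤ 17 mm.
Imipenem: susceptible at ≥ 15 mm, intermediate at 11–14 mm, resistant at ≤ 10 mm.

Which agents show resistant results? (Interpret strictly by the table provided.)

Nitrofurantoin (11 mm) ≤ 11 mm — resistant
Ceftriaxone (8 mm) ≤ 9 mm — resistant
Piperacillin-tazobactam: 14 mm is in 10–15 mm — intermediate
Cefazolin 14 mm: in 14–15 mm — intermediate

nitrofurantoin, ceftriaxone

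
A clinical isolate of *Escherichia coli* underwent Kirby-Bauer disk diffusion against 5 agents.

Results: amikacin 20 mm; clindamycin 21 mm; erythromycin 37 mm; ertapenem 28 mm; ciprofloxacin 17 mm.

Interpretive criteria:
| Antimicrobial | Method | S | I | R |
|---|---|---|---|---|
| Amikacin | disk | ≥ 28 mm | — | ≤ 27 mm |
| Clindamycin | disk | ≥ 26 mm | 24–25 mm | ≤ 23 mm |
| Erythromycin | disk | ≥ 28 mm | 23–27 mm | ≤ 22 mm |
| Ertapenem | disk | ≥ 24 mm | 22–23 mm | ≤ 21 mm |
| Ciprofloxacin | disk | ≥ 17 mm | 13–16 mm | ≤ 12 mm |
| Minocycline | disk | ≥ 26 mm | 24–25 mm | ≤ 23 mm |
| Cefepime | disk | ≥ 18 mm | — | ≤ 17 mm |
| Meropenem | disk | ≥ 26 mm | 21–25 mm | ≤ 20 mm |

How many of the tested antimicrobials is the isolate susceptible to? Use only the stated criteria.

Amikacin (20 mm) ≤ 27 mm → R
Clindamycin: 21 mm is ≤ 23 mm → Resistant
Erythromycin (37 mm) ≥ 28 mm → S
Ertapenem (28 mm) ≥ 24 mm → susceptible
Ciprofloxacin: 17 mm is ≥ 17 mm → susceptible
Susceptible: 3

3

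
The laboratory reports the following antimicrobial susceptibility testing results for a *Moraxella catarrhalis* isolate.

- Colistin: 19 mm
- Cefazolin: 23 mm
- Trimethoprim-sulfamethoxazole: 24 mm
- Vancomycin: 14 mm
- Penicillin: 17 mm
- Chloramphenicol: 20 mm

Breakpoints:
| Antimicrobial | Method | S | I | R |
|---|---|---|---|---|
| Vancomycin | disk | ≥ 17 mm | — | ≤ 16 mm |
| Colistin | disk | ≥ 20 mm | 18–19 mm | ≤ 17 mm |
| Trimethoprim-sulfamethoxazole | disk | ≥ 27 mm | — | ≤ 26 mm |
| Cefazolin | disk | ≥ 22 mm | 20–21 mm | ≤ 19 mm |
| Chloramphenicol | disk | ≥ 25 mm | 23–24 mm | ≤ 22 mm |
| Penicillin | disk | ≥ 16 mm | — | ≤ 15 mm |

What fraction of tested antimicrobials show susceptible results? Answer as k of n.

Colistin (19 mm) in 18–19 mm — intermediate
Cefazolin (23 mm) ≥ 22 mm ⇒ Susceptible
Trimethoprim-sulfamethoxazole: 24 mm is ≤ 26 mm — resistant
Vancomycin 14 mm: ≤ 16 mm — resistant
Penicillin 17 mm: ≥ 16 mm ⇒ S
Chloramphenicol: 20 mm is ≤ 22 mm — R
Susceptible: 2/6

2 of 6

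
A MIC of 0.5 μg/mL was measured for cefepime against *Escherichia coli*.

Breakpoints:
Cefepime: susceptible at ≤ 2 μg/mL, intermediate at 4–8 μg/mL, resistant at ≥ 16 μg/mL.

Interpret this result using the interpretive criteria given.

Cefepime 0.5 μg/mL: ≤ 2 μg/mL ⇒ susceptible

S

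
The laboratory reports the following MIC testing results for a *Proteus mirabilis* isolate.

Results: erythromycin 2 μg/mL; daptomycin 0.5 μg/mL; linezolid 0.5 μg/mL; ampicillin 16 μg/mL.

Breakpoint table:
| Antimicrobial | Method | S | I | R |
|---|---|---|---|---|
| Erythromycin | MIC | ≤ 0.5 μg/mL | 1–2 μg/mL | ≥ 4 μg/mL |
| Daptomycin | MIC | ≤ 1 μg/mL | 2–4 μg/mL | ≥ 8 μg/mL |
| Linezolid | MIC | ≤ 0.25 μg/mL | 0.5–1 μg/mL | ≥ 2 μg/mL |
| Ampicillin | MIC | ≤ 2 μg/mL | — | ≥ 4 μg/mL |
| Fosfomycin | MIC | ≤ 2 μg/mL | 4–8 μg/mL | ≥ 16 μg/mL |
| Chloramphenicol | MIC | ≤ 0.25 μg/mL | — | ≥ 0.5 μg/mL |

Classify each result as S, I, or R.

Erythromycin 2 μg/mL: in 1–2 μg/mL — intermediate
Daptomycin 0.5 μg/mL: ≤ 1 μg/mL → S
Linezolid: 0.5 μg/mL is in 0.5–1 μg/mL — intermediate
Ampicillin 16 μg/mL: ≥ 4 μg/mL → resistant

I, S, I, R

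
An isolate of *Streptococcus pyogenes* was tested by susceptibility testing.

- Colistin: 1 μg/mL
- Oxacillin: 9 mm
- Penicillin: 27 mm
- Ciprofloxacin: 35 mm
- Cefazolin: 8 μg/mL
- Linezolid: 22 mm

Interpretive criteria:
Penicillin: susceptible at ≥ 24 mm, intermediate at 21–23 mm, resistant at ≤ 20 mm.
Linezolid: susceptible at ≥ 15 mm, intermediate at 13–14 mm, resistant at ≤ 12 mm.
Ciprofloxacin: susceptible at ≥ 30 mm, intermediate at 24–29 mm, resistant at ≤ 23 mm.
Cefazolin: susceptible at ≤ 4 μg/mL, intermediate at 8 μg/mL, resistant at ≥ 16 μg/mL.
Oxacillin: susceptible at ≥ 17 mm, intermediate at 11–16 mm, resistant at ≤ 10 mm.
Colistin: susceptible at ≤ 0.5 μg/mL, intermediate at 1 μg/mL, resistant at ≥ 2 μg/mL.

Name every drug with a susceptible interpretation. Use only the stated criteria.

Colistin (1 μg/mL) = 1 μg/mL → Intermediate
Oxacillin (9 mm) ≤ 10 mm — R
Penicillin: 27 mm is ≥ 24 mm ⇒ Susceptible
Ciprofloxacin: 35 mm is ≥ 30 mm — susceptible
Cefazolin (8 μg/mL) = 8 μg/mL → Intermediate
Linezolid (22 mm) ≥ 15 mm → Susceptible

penicillin, ciprofloxacin, linezolid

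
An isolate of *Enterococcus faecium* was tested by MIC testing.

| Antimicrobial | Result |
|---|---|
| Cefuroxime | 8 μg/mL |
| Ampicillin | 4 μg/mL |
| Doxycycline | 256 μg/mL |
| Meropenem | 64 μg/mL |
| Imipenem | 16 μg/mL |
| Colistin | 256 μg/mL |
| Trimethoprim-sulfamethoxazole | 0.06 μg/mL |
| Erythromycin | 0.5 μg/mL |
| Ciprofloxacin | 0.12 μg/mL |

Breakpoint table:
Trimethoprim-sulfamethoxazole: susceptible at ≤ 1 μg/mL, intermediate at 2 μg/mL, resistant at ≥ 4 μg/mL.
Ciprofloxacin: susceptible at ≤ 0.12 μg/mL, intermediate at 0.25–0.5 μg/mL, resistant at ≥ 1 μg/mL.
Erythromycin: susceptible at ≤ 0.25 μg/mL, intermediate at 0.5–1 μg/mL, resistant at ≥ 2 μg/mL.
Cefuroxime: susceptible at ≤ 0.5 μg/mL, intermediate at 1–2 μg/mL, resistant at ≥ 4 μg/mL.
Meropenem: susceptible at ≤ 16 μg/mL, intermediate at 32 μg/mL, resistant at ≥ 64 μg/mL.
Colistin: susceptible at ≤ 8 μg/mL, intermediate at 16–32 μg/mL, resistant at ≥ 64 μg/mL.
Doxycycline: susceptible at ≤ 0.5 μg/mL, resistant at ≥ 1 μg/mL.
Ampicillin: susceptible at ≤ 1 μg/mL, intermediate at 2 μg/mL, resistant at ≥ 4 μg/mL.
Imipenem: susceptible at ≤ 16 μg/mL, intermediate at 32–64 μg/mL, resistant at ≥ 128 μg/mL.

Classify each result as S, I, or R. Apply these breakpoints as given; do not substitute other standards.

R, R, R, R, S, R, S, I, S

Cefuroxime: 8 μg/mL is ≥ 4 μg/mL ⇒ R
Ampicillin (4 μg/mL) ≥ 4 μg/mL → R
Doxycycline (256 μg/mL) ≥ 1 μg/mL — Resistant
Meropenem (64 μg/mL) ≥ 64 μg/mL ⇒ Resistant
Imipenem: 16 μg/mL is ≤ 16 μg/mL — susceptible
Colistin (256 μg/mL) ≥ 64 μg/mL ⇒ Resistant
Trimethoprim-sulfamethoxazole 0.06 μg/mL: ≤ 1 μg/mL → susceptible
Erythromycin: 0.5 μg/mL is in 0.5–1 μg/mL — intermediate
Ciprofloxacin 0.12 μg/mL: ≤ 0.12 μg/mL — S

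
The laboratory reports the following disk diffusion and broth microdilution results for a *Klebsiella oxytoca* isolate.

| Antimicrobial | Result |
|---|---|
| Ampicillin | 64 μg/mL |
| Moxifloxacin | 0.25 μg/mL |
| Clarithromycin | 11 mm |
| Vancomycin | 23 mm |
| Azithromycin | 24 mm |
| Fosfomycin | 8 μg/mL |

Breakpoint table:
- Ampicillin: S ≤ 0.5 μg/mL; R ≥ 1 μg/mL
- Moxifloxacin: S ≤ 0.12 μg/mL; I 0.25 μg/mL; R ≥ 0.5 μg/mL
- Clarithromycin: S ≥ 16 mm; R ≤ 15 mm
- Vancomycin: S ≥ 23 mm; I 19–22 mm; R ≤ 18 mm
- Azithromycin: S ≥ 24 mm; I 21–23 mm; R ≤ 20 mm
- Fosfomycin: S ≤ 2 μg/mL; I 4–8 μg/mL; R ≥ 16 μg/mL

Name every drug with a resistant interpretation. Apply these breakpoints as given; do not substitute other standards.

Ampicillin 64 μg/mL: ≥ 1 μg/mL ⇒ R
Moxifloxacin 0.25 μg/mL: = 0.25 μg/mL ⇒ I
Clarithromycin (11 mm) ≤ 15 mm ⇒ R
Vancomycin: 23 mm is ≥ 23 mm — S
Azithromycin 24 mm: ≥ 24 mm — S
Fosfomycin 8 μg/mL: in 4–8 μg/mL — intermediate

ampicillin, clarithromycin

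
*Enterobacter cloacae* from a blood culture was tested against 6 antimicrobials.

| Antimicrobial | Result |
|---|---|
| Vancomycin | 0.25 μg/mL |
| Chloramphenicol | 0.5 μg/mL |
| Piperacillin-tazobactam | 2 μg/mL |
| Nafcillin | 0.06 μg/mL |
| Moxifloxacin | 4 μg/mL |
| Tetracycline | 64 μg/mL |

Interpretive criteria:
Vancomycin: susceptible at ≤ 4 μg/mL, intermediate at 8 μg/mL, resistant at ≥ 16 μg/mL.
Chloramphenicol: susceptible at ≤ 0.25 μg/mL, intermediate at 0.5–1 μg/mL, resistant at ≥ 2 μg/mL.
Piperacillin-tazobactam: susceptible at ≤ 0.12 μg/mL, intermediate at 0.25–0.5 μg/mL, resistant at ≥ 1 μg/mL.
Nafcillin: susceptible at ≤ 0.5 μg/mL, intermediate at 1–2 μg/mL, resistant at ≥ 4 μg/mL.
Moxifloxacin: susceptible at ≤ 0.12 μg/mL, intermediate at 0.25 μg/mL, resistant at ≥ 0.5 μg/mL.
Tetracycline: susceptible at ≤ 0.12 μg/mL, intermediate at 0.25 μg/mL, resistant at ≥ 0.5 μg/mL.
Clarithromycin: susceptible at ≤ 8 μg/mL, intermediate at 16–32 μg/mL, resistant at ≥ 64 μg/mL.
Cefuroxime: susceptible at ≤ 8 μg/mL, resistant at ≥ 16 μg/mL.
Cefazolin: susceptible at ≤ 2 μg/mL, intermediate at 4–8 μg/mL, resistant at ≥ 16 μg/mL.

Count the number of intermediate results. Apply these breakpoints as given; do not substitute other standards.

1

Vancomycin 0.25 μg/mL: ≤ 4 μg/mL — S
Chloramphenicol (0.5 μg/mL) in 0.5–1 μg/mL → I
Piperacillin-tazobactam (2 μg/mL) ≥ 1 μg/mL → resistant
Nafcillin: 0.06 μg/mL is ≤ 0.5 μg/mL → susceptible
Moxifloxacin: 4 μg/mL is ≥ 0.5 μg/mL — resistant
Tetracycline: 64 μg/mL is ≥ 0.5 μg/mL ⇒ resistant
Intermediate: 1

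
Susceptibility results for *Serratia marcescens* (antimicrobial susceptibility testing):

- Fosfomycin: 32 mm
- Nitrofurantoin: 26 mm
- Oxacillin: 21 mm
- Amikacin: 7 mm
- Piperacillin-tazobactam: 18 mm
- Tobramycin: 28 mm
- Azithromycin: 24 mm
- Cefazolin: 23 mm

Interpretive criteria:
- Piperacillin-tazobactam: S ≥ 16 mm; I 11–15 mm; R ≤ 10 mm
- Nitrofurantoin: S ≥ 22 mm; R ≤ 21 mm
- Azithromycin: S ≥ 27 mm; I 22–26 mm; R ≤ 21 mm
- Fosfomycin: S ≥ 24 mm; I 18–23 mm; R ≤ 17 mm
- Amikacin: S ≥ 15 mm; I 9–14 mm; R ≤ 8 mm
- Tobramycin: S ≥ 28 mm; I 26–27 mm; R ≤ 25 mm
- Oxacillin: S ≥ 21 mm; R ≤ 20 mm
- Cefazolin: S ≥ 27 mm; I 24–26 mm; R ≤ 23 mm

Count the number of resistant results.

Fosfomycin (32 mm) ≥ 24 mm — S
Nitrofurantoin (26 mm) ≥ 22 mm ⇒ Susceptible
Oxacillin 21 mm: ≥ 21 mm ⇒ susceptible
Amikacin (7 mm) ≤ 8 mm — R
Piperacillin-tazobactam (18 mm) ≥ 16 mm — susceptible
Tobramycin 28 mm: ≥ 28 mm ⇒ Susceptible
Azithromycin 24 mm: in 22–26 mm ⇒ I
Cefazolin 23 mm: ≤ 23 mm — resistant
Resistant: 2

2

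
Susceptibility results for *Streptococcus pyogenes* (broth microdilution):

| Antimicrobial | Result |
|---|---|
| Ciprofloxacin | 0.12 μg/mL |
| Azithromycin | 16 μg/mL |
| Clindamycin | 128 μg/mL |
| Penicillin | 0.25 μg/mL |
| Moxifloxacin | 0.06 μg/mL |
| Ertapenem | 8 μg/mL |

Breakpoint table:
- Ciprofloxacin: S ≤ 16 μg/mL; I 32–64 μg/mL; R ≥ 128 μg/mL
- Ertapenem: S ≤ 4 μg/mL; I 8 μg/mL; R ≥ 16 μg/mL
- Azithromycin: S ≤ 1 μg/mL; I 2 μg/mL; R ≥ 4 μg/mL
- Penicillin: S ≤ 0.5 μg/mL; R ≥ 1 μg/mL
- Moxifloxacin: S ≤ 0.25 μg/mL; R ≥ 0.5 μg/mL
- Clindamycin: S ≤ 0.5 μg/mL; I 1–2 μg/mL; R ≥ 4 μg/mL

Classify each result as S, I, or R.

S, R, R, S, S, I

Ciprofloxacin: 0.12 μg/mL is ≤ 16 μg/mL → susceptible
Azithromycin (16 μg/mL) ≥ 4 μg/mL → R
Clindamycin 128 μg/mL: ≥ 4 μg/mL → R
Penicillin (0.25 μg/mL) ≤ 0.5 μg/mL ⇒ susceptible
Moxifloxacin (0.06 μg/mL) ≤ 0.25 μg/mL — susceptible
Ertapenem 8 μg/mL: = 8 μg/mL ⇒ intermediate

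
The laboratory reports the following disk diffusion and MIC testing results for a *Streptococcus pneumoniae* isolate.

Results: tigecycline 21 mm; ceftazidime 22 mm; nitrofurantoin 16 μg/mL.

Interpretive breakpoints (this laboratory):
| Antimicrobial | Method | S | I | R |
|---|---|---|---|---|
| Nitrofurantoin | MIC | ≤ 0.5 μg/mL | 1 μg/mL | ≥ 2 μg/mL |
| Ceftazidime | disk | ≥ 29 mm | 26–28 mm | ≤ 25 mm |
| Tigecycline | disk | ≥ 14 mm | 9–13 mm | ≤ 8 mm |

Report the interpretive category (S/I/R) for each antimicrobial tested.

Tigecycline (21 mm) ≥ 14 mm ⇒ Susceptible
Ceftazidime: 22 mm is ≤ 25 mm → R
Nitrofurantoin 16 μg/mL: ≥ 2 μg/mL ⇒ R

S, R, R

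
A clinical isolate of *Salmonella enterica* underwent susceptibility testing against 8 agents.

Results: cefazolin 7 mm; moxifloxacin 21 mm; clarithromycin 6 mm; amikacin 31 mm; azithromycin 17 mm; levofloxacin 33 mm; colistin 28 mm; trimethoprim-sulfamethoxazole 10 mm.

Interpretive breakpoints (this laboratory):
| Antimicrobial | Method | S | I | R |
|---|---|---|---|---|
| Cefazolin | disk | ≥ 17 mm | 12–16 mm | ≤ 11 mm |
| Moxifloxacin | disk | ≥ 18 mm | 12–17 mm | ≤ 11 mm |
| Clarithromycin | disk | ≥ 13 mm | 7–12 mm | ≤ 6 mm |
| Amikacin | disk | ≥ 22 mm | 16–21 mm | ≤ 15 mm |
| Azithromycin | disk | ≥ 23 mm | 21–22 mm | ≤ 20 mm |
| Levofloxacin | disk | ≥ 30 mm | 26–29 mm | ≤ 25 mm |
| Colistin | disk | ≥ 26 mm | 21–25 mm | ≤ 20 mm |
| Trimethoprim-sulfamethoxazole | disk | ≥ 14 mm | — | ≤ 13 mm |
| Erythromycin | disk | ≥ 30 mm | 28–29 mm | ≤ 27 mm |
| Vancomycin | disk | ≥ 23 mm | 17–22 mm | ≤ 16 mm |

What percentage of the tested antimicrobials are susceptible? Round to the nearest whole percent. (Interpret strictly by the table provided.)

Cefazolin 7 mm: ≤ 11 mm ⇒ resistant
Moxifloxacin (21 mm) ≥ 18 mm → Susceptible
Clarithromycin (6 mm) ≤ 6 mm → R
Amikacin: 31 mm is ≥ 22 mm — S
Azithromycin (17 mm) ≤ 20 mm ⇒ Resistant
Levofloxacin: 33 mm is ≥ 30 mm → S
Colistin 28 mm: ≥ 26 mm — S
Trimethoprim-sulfamethoxazole 10 mm: ≤ 13 mm — Resistant
Susceptible: 4/8

50%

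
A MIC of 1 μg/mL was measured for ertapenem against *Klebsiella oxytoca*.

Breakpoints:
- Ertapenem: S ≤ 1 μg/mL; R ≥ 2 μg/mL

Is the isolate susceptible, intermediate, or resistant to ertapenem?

Susceptible

Ertapenem 1 μg/mL: ≤ 1 μg/mL ⇒ susceptible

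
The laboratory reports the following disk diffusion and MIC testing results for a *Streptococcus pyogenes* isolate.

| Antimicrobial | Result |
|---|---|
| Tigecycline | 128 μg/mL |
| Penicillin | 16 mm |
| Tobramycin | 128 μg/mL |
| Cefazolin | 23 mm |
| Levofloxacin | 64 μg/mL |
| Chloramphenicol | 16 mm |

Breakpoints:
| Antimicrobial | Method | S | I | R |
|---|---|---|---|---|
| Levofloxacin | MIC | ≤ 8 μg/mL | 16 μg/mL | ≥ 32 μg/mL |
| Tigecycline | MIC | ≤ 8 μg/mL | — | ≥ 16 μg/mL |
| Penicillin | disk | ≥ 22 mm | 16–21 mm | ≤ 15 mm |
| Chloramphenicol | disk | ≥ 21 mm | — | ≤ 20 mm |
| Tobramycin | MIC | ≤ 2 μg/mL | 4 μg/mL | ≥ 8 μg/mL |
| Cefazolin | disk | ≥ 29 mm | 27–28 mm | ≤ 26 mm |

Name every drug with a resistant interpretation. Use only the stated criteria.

Tigecycline: 128 μg/mL is ≥ 16 μg/mL → R
Penicillin (16 mm) in 16–21 mm ⇒ I
Tobramycin: 128 μg/mL is ≥ 8 μg/mL → R
Cefazolin (23 mm) ≤ 26 mm → resistant
Levofloxacin (64 μg/mL) ≥ 32 μg/mL ⇒ resistant
Chloramphenicol: 16 mm is ≤ 20 mm — R

tigecycline, tobramycin, cefazolin, levofloxacin, chloramphenicol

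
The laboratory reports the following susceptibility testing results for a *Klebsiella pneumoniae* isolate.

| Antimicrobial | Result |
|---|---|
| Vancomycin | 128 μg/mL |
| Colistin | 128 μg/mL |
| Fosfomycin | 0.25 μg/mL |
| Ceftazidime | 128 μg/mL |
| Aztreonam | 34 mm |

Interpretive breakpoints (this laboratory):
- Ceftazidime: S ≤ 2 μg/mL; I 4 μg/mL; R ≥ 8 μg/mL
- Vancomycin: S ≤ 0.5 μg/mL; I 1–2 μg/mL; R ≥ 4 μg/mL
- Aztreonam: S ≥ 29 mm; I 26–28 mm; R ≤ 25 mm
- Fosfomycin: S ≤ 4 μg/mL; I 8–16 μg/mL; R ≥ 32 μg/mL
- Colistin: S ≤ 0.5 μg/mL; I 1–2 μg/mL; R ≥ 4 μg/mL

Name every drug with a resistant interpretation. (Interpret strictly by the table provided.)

vancomycin, colistin, ceftazidime

Vancomycin (128 μg/mL) ≥ 4 μg/mL — Resistant
Colistin (128 μg/mL) ≥ 4 μg/mL — R
Fosfomycin (0.25 μg/mL) ≤ 4 μg/mL — susceptible
Ceftazidime 128 μg/mL: ≥ 8 μg/mL — resistant
Aztreonam: 34 mm is ≥ 29 mm — susceptible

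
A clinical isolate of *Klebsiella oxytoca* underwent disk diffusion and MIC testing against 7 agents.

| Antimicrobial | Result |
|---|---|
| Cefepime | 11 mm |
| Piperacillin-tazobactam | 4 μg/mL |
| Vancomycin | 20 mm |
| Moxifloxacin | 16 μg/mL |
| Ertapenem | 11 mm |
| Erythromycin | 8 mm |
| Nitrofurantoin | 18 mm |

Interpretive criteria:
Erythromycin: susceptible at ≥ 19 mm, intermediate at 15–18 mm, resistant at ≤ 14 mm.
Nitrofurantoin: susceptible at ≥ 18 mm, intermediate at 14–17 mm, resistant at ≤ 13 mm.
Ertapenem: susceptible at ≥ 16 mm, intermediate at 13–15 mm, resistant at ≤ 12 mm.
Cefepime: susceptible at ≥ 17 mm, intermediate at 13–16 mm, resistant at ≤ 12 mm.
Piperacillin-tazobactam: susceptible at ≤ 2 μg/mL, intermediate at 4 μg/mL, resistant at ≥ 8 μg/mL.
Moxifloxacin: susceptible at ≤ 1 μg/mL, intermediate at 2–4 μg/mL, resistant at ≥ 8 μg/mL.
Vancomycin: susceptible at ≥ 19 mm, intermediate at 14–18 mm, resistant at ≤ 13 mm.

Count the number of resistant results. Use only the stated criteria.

Cefepime 11 mm: ≤ 12 mm — Resistant
Piperacillin-tazobactam (4 μg/mL) = 4 μg/mL → I
Vancomycin: 20 mm is ≥ 19 mm ⇒ S
Moxifloxacin: 16 μg/mL is ≥ 8 μg/mL ⇒ Resistant
Ertapenem: 11 mm is ≤ 12 mm — R
Erythromycin 8 mm: ≤ 14 mm → R
Nitrofurantoin: 18 mm is ≥ 18 mm → susceptible
Resistant: 4

4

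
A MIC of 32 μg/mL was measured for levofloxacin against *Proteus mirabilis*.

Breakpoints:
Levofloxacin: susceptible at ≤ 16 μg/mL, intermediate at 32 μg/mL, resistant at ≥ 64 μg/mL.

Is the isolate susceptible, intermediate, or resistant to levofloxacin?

I

Levofloxacin (32 μg/mL) = 32 μg/mL → intermediate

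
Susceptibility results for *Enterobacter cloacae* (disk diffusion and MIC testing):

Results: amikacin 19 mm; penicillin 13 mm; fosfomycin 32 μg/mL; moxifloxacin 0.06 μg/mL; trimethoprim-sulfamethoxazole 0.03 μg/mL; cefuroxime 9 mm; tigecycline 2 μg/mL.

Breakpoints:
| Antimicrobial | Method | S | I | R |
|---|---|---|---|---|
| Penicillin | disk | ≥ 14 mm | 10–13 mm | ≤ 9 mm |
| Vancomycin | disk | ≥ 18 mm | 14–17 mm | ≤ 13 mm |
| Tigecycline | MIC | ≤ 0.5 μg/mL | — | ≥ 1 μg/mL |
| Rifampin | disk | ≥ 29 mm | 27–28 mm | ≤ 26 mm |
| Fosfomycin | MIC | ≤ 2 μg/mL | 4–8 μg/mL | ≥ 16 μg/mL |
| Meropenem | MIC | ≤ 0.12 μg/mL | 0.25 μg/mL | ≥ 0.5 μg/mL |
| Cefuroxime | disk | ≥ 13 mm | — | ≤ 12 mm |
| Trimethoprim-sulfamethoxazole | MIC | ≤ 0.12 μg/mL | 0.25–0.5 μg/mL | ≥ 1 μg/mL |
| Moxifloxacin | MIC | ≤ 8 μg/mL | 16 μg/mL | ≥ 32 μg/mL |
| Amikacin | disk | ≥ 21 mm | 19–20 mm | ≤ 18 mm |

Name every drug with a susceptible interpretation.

moxifloxacin, trimethoprim-sulfamethoxazole

Amikacin: 19 mm is in 19–20 mm ⇒ Intermediate
Penicillin: 13 mm is in 10–13 mm — Intermediate
Fosfomycin: 32 μg/mL is ≥ 16 μg/mL → resistant
Moxifloxacin 0.06 μg/mL: ≤ 8 μg/mL ⇒ Susceptible
Trimethoprim-sulfamethoxazole: 0.03 μg/mL is ≤ 0.12 μg/mL → susceptible
Cefuroxime: 9 mm is ≤ 12 mm → Resistant
Tigecycline (2 μg/mL) ≥ 1 μg/mL → R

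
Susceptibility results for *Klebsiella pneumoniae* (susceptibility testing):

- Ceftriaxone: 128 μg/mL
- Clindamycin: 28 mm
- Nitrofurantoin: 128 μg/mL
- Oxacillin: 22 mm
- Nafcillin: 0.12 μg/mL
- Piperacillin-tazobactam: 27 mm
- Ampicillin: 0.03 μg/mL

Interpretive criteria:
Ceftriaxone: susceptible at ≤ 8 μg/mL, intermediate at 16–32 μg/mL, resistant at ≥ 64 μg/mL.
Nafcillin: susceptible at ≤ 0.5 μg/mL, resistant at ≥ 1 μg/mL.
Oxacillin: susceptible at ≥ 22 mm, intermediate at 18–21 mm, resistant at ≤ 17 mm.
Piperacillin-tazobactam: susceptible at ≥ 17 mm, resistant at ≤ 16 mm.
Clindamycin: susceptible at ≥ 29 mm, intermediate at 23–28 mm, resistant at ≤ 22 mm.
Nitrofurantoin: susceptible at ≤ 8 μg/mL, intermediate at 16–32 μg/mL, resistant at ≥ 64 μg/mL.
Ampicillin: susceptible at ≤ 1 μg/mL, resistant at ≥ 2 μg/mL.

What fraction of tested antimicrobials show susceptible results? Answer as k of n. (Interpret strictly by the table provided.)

4 of 7

Ceftriaxone (128 μg/mL) ≥ 64 μg/mL → resistant
Clindamycin: 28 mm is in 23–28 mm → Intermediate
Nitrofurantoin: 128 μg/mL is ≥ 64 μg/mL ⇒ Resistant
Oxacillin (22 mm) ≥ 22 mm → S
Nafcillin 0.12 μg/mL: ≤ 0.5 μg/mL → Susceptible
Piperacillin-tazobactam 27 mm: ≥ 17 mm → Susceptible
Ampicillin (0.03 μg/mL) ≤ 1 μg/mL ⇒ S
Susceptible: 4/7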